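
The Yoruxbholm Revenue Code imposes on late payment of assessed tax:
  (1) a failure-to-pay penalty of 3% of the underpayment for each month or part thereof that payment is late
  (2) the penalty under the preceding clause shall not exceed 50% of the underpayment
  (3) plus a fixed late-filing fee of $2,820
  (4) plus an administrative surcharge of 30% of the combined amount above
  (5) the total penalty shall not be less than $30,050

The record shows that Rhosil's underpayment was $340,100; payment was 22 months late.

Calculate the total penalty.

$224,731

Accrued rate: 3% × 22 = 66%, capped at 50% → 50%
Failure-to-pay penalty: 50% of $340,100 = $170,050
Penalty before surcharge: $170,050 + $2,820 = $172,870
Administrative surcharge: 30% of $172,870 = $51,861
Total penalty: $172,870 + $51,861 = $224,731
Minimum $30,050: $224,731 meets the minimum, no increase.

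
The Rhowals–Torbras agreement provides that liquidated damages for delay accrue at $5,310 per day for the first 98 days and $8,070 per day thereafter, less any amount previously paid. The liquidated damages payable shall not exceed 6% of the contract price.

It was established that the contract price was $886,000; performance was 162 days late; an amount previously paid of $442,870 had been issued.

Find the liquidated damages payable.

First 98 days: 98 × $5,310 = $520,380
Remaining days: (162 − 98) × $8,070 = $516,480
Accrued per-day damages: $520,380 + $516,480 = $1,036,860
Less amount previously paid: $1,036,860 − $442,870 = $593,990
Cap: 6% of $886,000 = $53,160
Cap at $53,160: $593,990 exceeds the cap → $53,160

$53,160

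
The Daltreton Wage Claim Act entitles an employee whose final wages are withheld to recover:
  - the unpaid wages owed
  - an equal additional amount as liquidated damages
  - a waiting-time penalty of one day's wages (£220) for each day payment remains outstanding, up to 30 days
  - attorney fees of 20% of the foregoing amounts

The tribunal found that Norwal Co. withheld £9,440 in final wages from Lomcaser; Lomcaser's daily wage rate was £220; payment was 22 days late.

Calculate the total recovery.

Total award: £28,464

Liquidated damages (equal amount): £9,440
Penalty days: min(22, 30) = 22
Waiting-time penalty: 22 × £220 = £4,840
Subtotal: £9,440 + £9,440 + £4,840 = £23,720
Attorney fees: 20% of £23,720 = £4,744
Total award: £23,720 + £4,744 = £28,464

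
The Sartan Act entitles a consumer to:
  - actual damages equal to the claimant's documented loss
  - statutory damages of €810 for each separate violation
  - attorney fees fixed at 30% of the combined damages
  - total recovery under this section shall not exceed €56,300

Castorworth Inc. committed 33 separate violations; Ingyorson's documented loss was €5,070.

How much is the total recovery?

Statutory damages: 33 × €810 = €26,730
Combined damages: €5,070 + €26,730 = €31,800
Attorney fees: 30% of €31,800 = €9,540
Total before cap: €31,800 + €9,540 = €41,340
Cap at €56,300: €41,340 is within the cap, no reduction.

€41,340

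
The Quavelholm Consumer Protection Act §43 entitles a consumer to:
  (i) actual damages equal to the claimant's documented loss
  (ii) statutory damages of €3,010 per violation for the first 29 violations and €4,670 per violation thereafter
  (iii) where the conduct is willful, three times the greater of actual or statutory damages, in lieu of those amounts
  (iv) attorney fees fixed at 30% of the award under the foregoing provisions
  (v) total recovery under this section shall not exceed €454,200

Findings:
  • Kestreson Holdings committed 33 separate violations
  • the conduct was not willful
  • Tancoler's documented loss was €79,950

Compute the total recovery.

€241,696

First 29 violations: 29 × €3,010 = €87,290
Remaining violations: (33 − 29) × €4,670 = €18,680
Statutory damages: €87,290 + €18,680 = €105,970
Conduct not willful: the in-lieu enhancement does not apply.
Actual plus statutory damages: €79,950 + €105,970 = €185,920
Attorney fees: 30% of €185,920 = €55,776
Total before cap: €185,920 + €55,776 = €241,696
Cap at €454,200: €241,696 is within the cap, no reduction.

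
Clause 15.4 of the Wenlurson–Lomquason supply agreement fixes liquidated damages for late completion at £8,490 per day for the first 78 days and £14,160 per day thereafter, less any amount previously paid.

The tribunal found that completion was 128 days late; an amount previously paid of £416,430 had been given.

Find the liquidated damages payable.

First 78 days: 78 × £8,490 = £662,220
Remaining days: (128 − 78) × £14,160 = £708,000
Accrued per-day damages: £662,220 + £708,000 = £1,370,220
Less amount previously paid: £1,370,220 − £416,430 = £953,790

£953,790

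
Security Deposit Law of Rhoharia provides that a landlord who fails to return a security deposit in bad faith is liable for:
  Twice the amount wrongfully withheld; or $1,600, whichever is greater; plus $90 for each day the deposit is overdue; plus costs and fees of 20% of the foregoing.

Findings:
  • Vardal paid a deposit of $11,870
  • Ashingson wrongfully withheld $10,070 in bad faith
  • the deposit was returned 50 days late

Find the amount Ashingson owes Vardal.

$29,568

Doubled: 2 × $10,070 = $20,140
Minimum $1,600: $20,140 meets the minimum, no increase.
Late-return penalty: 50 × $90 = $4,500
Damages plus late penalty: $20,140 + $4,500 = $24,640
Costs and fees: 20% of $24,640 = $4,928
Total recovery: $24,640 + $4,928 = $29,568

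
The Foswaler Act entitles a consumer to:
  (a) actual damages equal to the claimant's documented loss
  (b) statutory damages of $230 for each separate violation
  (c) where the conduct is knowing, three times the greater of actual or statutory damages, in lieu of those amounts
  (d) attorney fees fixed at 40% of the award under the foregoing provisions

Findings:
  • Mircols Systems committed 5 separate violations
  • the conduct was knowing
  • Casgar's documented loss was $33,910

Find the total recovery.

Statutory damages: 5 × $230 = $1,150
Greater of actual damages ($33,910) or statutory damages ($1,150): $33,910
Trebled: 3 × $33,910 = $101,730
Attorney fees: 40% of $101,730 = $40,692
Total recovery: $101,730 + $40,692 = $142,422

$142,422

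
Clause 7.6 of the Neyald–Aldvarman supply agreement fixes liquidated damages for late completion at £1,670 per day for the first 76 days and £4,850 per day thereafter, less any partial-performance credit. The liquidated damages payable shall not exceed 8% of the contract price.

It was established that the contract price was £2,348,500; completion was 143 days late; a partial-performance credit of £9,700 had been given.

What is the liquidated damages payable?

First 76 days: 76 × £1,670 = £126,920
Remaining days: (143 − 76) × £4,850 = £324,950
Accrued per-day damages: £126,920 + £324,950 = £451,870
Less partial-performance credit: £451,870 − £9,700 = £442,170
Cap: 8% of £2,348,500 = £187,880
Cap at £187,880: £442,170 exceeds the cap → £187,880

£187,880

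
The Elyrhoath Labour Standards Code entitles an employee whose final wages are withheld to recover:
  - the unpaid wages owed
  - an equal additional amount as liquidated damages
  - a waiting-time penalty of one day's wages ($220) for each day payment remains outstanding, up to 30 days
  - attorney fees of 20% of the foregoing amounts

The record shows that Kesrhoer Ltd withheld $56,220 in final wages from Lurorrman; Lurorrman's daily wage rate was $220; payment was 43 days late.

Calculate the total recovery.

$142,848

Liquidated damages (equal amount): $56,220
Penalty days: min(43, 30) = 30
Waiting-time penalty: 30 × $220 = $6,600
Subtotal: $56,220 + $56,220 + $6,600 = $119,040
Attorney fees: 20% of $119,040 = $23,808
Total award: $119,040 + $23,808 = $142,848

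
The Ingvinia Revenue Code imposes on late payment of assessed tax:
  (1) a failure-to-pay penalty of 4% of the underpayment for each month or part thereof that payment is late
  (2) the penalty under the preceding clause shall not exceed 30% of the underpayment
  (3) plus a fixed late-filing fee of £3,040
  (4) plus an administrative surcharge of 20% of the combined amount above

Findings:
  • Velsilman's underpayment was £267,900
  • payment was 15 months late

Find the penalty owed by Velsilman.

£100,092

Accrued rate: 4% × 15 = 60%, capped at 30% → 30%
Failure-to-pay penalty: 30% of £267,900 = £80,370
Penalty before surcharge: £80,370 + £3,040 = £83,410
Administrative surcharge: 20% of £83,410 = £16,682
Total penalty: £83,410 + £16,682 = £100,092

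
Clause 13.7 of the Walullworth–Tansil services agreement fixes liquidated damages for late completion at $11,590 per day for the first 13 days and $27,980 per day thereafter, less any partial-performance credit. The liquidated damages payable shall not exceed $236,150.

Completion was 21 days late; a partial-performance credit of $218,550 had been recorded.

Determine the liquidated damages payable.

Liquidated damages: $155,960

First 13 days: 13 × $11,590 = $150,670
Remaining days: (21 − 13) × $27,980 = $223,840
Accrued per-day damages: $150,670 + $223,840 = $374,510
Less partial-performance credit: $374,510 − $218,550 = $155,960
Cap at $236,150: $155,960 is within the cap, no reduction.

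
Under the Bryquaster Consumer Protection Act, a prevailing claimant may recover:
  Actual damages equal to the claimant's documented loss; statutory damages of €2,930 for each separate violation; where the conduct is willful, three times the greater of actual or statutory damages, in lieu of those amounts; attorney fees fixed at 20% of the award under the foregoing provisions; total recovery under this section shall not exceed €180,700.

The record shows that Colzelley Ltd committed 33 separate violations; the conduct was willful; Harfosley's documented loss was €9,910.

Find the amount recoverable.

Statutory damages: 33 × €2,930 = €96,690
Greater of actual damages (€9,910) or statutory damages (€96,690): €96,690
Trebled: 3 × €96,690 = €290,070
Attorney fees: 20% of €290,070 = €58,014
Total before cap: €290,070 + €58,014 = €348,084
Cap at €180,700: €348,084 exceeds the cap → €180,700

€180,700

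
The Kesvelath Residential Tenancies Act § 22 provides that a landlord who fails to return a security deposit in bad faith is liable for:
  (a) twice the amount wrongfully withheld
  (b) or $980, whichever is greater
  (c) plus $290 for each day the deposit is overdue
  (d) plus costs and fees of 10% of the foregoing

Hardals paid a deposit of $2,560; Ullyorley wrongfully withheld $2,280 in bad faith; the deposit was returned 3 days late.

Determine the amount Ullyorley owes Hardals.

Doubled: 2 × $2,280 = $4,560
Minimum $980: $4,560 meets the minimum, no increase.
Late-return penalty: 3 × $290 = $870
Damages plus late penalty: $4,560 + $870 = $5,430
Costs and fees: 10% of $5,430 = $543
Total recovery: $5,430 + $543 = $5,973

$5,973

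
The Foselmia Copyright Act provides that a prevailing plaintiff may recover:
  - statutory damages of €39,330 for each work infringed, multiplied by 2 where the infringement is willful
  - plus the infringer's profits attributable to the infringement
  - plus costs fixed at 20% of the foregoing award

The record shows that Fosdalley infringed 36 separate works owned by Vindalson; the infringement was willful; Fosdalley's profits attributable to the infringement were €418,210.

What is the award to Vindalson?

€3,899,964

Statutory damages: 36 × €39,330 = €1,415,880
Doubled: 2 × €1,415,880 = €2,831,760
Combined award: €2,831,760 + €418,210 = €3,249,970
Costs: 20% of €3,249,970 = €649,994
Award plus costs: €3,249,970 + €649,994 = €3,899,964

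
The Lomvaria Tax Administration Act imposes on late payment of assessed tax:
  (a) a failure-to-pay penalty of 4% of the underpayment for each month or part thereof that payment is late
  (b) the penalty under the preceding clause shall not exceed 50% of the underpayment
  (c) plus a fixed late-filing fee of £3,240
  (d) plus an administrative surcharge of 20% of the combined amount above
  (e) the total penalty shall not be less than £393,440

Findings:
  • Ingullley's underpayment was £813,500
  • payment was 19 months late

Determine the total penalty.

Accrued rate: 4% × 19 = 76%, capped at 50% → 50%
Failure-to-pay penalty: 50% of £813,500 = £406,750
Penalty before surcharge: £406,750 + £3,240 = £409,990
Administrative surcharge: 20% of £409,990 = £81,998
Total penalty: £409,990 + £81,998 = £491,988
Minimum £393,440: £491,988 meets the minimum, no increase.

Penalty: £491,988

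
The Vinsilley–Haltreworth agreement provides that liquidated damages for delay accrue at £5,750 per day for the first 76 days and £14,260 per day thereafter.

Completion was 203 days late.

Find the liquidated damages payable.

Liquidated damages: £2,248,020

First 76 days: 76 × £5,750 = £437,000
Remaining days: (203 − 76) × £14,260 = £1,811,020
Accrued per-day damages: £437,000 + £1,811,020 = £2,248,020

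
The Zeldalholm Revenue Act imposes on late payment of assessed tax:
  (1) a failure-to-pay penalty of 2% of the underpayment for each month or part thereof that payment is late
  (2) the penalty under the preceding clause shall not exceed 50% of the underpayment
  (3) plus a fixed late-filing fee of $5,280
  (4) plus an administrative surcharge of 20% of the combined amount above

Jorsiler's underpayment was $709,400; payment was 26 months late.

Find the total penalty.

$431,976

Accrued rate: 2% × 26 = 52%, capped at 50% → 50%
Failure-to-pay penalty: 50% of $709,400 = $354,700
Penalty before surcharge: $354,700 + $5,280 = $359,980
Administrative surcharge: 20% of $359,980 = $71,996
Total penalty: $359,980 + $71,996 = $431,976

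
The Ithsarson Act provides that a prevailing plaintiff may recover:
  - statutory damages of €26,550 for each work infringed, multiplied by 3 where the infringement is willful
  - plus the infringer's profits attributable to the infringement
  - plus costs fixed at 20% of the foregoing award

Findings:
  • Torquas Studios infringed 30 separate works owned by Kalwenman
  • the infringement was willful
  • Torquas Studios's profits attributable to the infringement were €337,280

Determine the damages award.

Statutory damages: 30 × €26,550 = €796,500
Trebled: 3 × €796,500 = €2,389,500
Combined award: €2,389,500 + €337,280 = €2,726,780
Costs: 20% of €2,726,780 = €545,356
Award plus costs: €2,726,780 + €545,356 = €3,272,136

€3,272,136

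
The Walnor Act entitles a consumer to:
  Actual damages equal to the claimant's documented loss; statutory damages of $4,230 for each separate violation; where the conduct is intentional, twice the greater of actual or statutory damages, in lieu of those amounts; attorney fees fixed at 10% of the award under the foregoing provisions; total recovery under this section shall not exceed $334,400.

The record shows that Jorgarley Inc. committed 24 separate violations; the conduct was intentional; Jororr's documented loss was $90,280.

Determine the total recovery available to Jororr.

Statutory damages: 24 × $4,230 = $101,520
Greater of actual damages ($90,280) or statutory damages ($101,520): $101,520
Doubled: 2 × $101,520 = $203,040
Attorney fees: 10% of $203,040 = $20,304
Total before cap: $203,040 + $20,304 = $223,344
Cap at $334,400: $223,344 is within the cap, no reduction.

$223,344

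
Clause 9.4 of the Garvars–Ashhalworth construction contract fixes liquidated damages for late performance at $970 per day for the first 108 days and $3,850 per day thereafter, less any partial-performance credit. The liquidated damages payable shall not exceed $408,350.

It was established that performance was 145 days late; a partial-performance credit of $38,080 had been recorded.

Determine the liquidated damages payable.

$209,130

First 108 days: 108 × $970 = $104,760
Remaining days: (145 − 108) × $3,850 = $142,450
Accrued per-day damages: $104,760 + $142,450 = $247,210
Less partial-performance credit: $247,210 − $38,080 = $209,130
Cap at $408,350: $209,130 is within the cap, no reduction.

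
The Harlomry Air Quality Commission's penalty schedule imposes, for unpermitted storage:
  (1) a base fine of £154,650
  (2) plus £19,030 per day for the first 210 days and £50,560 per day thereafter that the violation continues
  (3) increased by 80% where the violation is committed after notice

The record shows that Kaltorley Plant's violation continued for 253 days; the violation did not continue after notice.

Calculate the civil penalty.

First 210 days: 210 × £19,030 = £3,996,300
Remaining days: (253 − 210) × £50,560 = £2,174,080
Per-day component: £3,996,300 + £2,174,080 = £6,170,380
Base plus per-day: £154,650 + £6,170,380 = £6,325,030
The violation did not continue after notice: no 80% increase.

£6,325,030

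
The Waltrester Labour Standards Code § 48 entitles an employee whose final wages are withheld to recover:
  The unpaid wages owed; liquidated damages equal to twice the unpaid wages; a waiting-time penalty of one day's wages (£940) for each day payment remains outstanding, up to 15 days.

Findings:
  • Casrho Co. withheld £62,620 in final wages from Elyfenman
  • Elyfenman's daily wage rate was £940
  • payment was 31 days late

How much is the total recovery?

Doubled: 2 × £62,620 = £125,240
Penalty days: min(31, 15) = 15
Waiting-time penalty: 15 × £940 = £14,100
Total award: £62,620 + £125,240 + £14,100 = £201,960

Total award: £201,960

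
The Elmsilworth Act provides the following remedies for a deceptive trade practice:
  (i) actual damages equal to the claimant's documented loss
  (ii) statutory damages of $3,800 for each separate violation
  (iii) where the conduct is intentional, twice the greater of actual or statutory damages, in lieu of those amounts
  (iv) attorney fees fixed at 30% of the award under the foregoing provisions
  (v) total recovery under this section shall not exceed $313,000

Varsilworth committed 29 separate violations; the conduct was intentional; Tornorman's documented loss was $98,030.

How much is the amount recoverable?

Statutory damages: 29 × $3,800 = $110,200
Greater of actual damages ($98,030) or statutory damages ($110,200): $110,200
Doubled: 2 × $110,200 = $220,400
Attorney fees: 30% of $220,400 = $66,120
Total before cap: $220,400 + $66,120 = $286,520
Cap at $313,000: $286,520 is within the cap, no reduction.

$286,520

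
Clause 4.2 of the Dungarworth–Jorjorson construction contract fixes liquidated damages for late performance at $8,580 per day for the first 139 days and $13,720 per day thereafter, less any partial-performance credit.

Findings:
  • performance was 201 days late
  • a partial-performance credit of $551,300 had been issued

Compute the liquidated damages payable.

First 139 days: 139 × $8,580 = $1,192,620
Remaining days: (201 − 139) × $13,720 = $850,640
Accrued per-day damages: $1,192,620 + $850,640 = $2,043,260
Less partial-performance credit: $2,043,260 − $551,300 = $1,491,960

$1,491,960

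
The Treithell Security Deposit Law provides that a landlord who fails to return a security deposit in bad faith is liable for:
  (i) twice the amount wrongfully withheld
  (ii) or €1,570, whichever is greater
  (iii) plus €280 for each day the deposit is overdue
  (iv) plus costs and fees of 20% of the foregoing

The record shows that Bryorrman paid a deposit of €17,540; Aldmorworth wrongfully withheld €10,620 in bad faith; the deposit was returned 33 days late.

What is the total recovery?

Doubled: 2 × €10,620 = €21,240
Minimum €1,570: €21,240 meets the minimum, no increase.
Late-return penalty: 33 × €280 = €9,240
Damages plus late penalty: €21,240 + €9,240 = €30,480
Costs and fees: 20% of €30,480 = €6,096
Total recovery: €30,480 + €6,096 = €36,576

€36,576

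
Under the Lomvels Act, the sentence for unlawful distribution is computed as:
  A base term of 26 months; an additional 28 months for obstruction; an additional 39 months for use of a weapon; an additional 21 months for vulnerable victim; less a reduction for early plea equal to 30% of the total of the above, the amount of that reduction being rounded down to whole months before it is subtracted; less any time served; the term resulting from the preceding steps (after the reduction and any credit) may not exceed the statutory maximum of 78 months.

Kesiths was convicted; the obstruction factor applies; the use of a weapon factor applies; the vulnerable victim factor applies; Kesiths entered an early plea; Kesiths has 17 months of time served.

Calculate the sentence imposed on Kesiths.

Sentence: 63 months

Obstruction enhancement: +28 months
Use of a weapon enhancement: +39 months
Vulnerable victim enhancement: +21 months
Adjusted term: 26 months + 28 months + 39 months + 21 months = 114 months
Early plea reduction: 30% of 114 months = 34 months (rounded down)
After reduction: 114 − 34 = 80 months
Less time served: 80 months − 17 months = 63 months
Cap at 78 months: 63 months is within the cap, no reduction.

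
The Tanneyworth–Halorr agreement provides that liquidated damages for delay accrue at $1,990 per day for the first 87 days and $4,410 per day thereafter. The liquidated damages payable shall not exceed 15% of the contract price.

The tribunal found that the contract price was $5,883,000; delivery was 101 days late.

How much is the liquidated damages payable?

$234,870

First 87 days: 87 × $1,990 = $173,130
Remaining days: (101 − 87) × $4,410 = $61,740
Accrued per-day damages: $173,130 + $61,740 = $234,870
Cap: 15% of $5,883,000 = $882,450
Cap at $882,450: $234,870 is within the cap, no reduction.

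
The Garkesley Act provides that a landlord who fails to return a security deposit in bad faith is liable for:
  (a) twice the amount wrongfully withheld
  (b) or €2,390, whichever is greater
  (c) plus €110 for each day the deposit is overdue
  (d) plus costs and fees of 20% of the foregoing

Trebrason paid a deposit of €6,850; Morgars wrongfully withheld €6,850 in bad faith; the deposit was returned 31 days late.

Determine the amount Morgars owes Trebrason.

Doubled: 2 × €6,850 = €13,700
Minimum €2,390: €13,700 meets the minimum, no increase.
Late-return penalty: 31 × €110 = €3,410
Damages plus late penalty: €13,700 + €3,410 = €17,110
Costs and fees: 20% of €17,110 = €3,422
Total recovery: €17,110 + €3,422 = €20,532

€20,532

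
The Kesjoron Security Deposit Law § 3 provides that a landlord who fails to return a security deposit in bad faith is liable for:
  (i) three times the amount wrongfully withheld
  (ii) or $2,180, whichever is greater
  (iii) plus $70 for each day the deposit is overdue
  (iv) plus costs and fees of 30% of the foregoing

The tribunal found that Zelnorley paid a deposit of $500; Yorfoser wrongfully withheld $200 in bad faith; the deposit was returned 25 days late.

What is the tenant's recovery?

Trebled: 3 × $200 = $600
Minimum $2,180: $600 is below the minimum → $2,180
Late-return penalty: 25 × $70 = $1,750
Damages plus late penalty: $2,180 + $1,750 = $3,930
Costs and fees: 30% of $3,930 = $1,179
Total recovery: $3,930 + $1,179 = $5,109

Recovery: $5,109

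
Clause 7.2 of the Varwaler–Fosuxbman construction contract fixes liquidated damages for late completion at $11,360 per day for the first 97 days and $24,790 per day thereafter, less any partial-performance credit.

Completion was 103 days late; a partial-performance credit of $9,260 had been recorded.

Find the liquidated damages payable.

First 97 days: 97 × $11,360 = $1,101,920
Remaining days: (103 − 97) × $24,790 = $148,740
Accrued per-day damages: $1,101,920 + $148,740 = $1,250,660
Less partial-performance credit: $1,250,660 − $9,260 = $1,241,400

$1,241,400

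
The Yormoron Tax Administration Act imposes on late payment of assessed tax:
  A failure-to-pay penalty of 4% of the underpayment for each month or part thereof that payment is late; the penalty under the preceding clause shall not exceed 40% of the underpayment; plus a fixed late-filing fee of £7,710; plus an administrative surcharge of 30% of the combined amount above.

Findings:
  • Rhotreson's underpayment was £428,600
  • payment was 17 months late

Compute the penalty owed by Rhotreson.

£232,895

Accrued rate: 4% × 17 = 68%, capped at 40% → 40%
Failure-to-pay penalty: 40% of £428,600 = £171,440
Penalty before surcharge: £171,440 + £7,710 = £179,150
Administrative surcharge: 30% of £179,150 = £53,745
Total penalty: £179,150 + £53,745 = £232,895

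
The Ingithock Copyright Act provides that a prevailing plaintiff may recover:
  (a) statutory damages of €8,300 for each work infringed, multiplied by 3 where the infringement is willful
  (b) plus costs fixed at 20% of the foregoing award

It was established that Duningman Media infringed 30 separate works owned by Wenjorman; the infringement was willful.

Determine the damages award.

Award: €896,400

Statutory damages: 30 × €8,300 = €249,000
Trebled: 3 × €249,000 = €747,000
Costs: 20% of €747,000 = €149,400
Award plus costs: €747,000 + €149,400 = €896,400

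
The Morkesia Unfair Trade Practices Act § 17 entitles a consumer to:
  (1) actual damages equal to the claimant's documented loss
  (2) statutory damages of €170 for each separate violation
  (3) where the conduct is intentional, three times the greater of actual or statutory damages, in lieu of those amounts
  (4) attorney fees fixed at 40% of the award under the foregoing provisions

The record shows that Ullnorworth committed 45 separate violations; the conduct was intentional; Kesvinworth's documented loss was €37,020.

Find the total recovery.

€155,484

Statutory damages: 45 × €170 = €7,650
Greater of actual damages (€37,020) or statutory damages (€7,650): €37,020
Trebled: 3 × €37,020 = €111,060
Attorney fees: 40% of €111,060 = €44,424
Total recovery: €111,060 + €44,424 = €155,484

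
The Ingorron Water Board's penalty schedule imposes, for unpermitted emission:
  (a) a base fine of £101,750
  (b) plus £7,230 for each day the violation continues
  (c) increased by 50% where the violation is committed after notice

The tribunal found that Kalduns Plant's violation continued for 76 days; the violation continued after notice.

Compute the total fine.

Per-day component: 76 × £7,230 = £549,480
Base plus per-day: £101,750 + £549,480 = £651,230
Enhancement: 50% of £651,230 = £325,615
Enhanced fine: £651,230 + £325,615 = £976,845

£976,845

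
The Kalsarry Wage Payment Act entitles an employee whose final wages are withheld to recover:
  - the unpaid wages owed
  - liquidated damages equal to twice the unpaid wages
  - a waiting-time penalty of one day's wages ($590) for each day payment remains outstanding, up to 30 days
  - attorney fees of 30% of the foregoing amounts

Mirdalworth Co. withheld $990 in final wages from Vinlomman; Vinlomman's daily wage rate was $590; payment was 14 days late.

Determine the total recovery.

Total award: $14,599

Doubled: 2 × $990 = $1,980
Penalty days: min(14, 30) = 14
Waiting-time penalty: 14 × $590 = $8,260
Subtotal: $990 + $1,980 + $8,260 = $11,230
Attorney fees: 30% of $11,230 = $3,369
Total award: $11,230 + $3,369 = $14,599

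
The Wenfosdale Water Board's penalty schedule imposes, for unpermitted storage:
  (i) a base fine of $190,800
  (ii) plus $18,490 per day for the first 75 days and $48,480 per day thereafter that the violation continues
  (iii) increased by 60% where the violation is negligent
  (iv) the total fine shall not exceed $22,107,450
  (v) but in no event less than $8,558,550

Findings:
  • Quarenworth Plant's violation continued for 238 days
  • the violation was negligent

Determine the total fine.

Civil penalty: $15,167,664

First 75 days: 75 × $18,490 = $1,386,750
Remaining days: (238 − 75) × $48,480 = $7,902,240
Per-day component: $1,386,750 + $7,902,240 = $9,288,990
Base plus per-day: $190,800 + $9,288,990 = $9,479,790
Enhancement: 60% of $9,479,790 = $5,687,874
Enhanced fine: $9,479,790 + $5,687,874 = $15,167,664
Cap at $22,107,450: $15,167,664 is within the cap, no reduction.
Minimum $8,558,550: $15,167,664 meets the minimum, no increase.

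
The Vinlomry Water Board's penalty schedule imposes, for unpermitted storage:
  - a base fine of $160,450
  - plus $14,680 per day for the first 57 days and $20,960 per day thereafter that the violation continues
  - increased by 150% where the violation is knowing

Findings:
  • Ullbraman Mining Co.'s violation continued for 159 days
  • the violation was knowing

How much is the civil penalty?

$7,837,825

First 57 days: 57 × $14,680 = $836,760
Remaining days: (159 − 57) × $20,960 = $2,137,920
Per-day component: $836,760 + $2,137,920 = $2,974,680
Base plus per-day: $160,450 + $2,974,680 = $3,135,130
Enhancement: 150% of $3,135,130 = $4,702,695
Enhanced fine: $3,135,130 + $4,702,695 = $7,837,825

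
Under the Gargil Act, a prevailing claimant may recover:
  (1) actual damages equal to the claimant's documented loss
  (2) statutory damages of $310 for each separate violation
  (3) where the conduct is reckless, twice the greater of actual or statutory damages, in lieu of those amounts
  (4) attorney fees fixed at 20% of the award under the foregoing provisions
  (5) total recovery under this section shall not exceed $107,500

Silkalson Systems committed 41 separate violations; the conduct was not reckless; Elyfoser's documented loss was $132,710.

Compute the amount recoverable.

$107,500

Statutory damages: 41 × $310 = $12,710
Conduct not reckless: the in-lieu enhancement does not apply.
Actual plus statutory damages: $132,710 + $12,710 = $145,420
Attorney fees: 20% of $145,420 = $29,084
Total before cap: $145,420 + $29,084 = $174,504
Cap at $107,500: $174,504 exceeds the cap → $107,500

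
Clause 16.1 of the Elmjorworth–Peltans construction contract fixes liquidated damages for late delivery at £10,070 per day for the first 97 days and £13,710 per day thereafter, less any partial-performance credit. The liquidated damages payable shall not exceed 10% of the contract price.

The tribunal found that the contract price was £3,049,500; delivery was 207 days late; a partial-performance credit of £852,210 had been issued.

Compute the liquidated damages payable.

First 97 days: 97 × £10,070 = £976,790
Remaining days: (207 − 97) × £13,710 = £1,508,100
Accrued per-day damages: £976,790 + £1,508,100 = £2,484,890
Less partial-performance credit: £2,484,890 − £852,210 = £1,632,680
Cap: 10% of £3,049,500 = £304,950
Cap at £304,950: £1,632,680 exceeds the cap → £304,950

£304,950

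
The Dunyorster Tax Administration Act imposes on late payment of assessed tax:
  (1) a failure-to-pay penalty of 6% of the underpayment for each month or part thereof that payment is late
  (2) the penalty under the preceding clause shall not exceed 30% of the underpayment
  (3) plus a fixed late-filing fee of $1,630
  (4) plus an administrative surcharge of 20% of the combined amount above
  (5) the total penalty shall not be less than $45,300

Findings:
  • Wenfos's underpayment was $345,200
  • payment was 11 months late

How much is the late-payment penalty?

$126,228

Accrued rate: 6% × 11 = 66%, capped at 30% → 30%
Failure-to-pay penalty: 30% of $345,200 = $103,560
Penalty before surcharge: $103,560 + $1,630 = $105,190
Administrative surcharge: 20% of $105,190 = $21,038
Total penalty: $105,190 + $21,038 = $126,228
Minimum $45,300: $126,228 meets the minimum, no increase.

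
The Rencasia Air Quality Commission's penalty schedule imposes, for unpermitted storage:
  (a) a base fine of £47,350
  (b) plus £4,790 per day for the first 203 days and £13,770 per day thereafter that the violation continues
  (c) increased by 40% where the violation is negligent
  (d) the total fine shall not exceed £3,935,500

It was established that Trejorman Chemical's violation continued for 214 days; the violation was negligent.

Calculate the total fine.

£1,639,666

First 203 days: 203 × £4,790 = £972,370
Remaining days: (214 − 203) × £13,770 = £151,470
Per-day component: £972,370 + £151,470 = £1,123,840
Base plus per-day: £47,350 + £1,123,840 = £1,171,190
Enhancement: 40% of £1,171,190 = £468,476
Enhanced fine: £1,171,190 + £468,476 = £1,639,666
Cap at £3,935,500: £1,639,666 is within the cap, no reduction.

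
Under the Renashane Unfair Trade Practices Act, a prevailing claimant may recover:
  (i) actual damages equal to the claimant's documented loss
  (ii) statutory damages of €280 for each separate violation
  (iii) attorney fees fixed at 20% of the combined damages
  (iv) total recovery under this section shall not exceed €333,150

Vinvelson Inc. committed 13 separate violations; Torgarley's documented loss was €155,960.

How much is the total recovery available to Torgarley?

€191,520

Statutory damages: 13 × €280 = €3,640
Combined damages: €155,960 + €3,640 = €159,600
Attorney fees: 20% of €159,600 = €31,920
Total before cap: €159,600 + €31,920 = €191,520
Cap at €333,150: €191,520 is within the cap, no reduction.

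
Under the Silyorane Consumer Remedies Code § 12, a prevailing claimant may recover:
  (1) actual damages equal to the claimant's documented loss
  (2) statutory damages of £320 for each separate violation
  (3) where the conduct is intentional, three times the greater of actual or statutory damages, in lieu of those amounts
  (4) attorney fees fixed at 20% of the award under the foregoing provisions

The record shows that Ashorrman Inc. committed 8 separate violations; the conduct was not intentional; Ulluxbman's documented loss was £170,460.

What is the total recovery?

£207,624

Statutory damages: 8 × £320 = £2,560
Conduct not intentional: the in-lieu enhancement does not apply.
Actual plus statutory damages: £170,460 + £2,560 = £173,020
Attorney fees: 20% of £173,020 = £34,604
Total recovery: £173,020 + £34,604 = £207,624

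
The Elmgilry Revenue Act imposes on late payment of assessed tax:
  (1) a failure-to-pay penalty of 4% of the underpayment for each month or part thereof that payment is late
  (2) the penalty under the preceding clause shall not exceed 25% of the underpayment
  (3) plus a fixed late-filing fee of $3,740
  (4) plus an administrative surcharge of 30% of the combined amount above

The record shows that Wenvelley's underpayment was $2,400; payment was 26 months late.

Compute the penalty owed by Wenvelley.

Accrued rate: 4% × 26 = 104%, capped at 25% → 25%
Failure-to-pay penalty: 25% of $2,400 = $600
Penalty before surcharge: $600 + $3,740 = $4,340
Administrative surcharge: 30% of $4,340 = $1,302
Total penalty: $4,340 + $1,302 = $5,642

$5,642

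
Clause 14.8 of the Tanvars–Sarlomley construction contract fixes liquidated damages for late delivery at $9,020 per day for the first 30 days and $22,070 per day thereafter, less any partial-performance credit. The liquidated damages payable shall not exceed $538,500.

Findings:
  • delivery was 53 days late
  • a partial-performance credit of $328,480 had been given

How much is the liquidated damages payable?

$449,730

First 30 days: 30 × $9,020 = $270,600
Remaining days: (53 − 30) × $22,070 = $507,610
Accrued per-day damages: $270,600 + $507,610 = $778,210
Less partial-performance credit: $778,210 − $328,480 = $449,730
Cap at $538,500: $449,730 is within the cap, no reduction.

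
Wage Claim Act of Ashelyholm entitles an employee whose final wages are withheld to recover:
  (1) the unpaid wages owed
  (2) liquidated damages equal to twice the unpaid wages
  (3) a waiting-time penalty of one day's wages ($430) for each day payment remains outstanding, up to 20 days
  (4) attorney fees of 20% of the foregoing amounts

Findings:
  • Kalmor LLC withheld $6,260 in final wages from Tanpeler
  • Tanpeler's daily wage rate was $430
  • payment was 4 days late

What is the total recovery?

Doubled: 2 × $6,260 = $12,520
Penalty days: min(4, 20) = 4
Waiting-time penalty: 4 × $430 = $1,720
Subtotal: $6,260 + $12,520 + $1,720 = $20,500
Attorney fees: 20% of $20,500 = $4,100
Total award: $20,500 + $4,100 = $24,600

$24,600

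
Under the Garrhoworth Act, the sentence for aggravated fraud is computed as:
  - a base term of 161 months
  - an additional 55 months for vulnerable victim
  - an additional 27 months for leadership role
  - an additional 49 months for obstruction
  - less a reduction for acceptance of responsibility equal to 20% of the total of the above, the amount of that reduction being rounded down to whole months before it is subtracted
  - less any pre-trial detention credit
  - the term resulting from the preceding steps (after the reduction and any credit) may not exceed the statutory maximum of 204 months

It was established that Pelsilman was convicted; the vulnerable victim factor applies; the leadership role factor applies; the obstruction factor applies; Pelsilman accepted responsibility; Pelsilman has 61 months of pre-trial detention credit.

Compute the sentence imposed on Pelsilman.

Vulnerable victim enhancement: +55 months
Leadership role enhancement: +27 months
Obstruction enhancement: +49 months
Adjusted term: 161 months + 55 months + 27 months + 49 months = 292 months
Acceptance of responsibility reduction: 20% of 292 months = 58 months (rounded down)
After reduction: 292 − 58 = 234 months
Less pre-trial detention credit: 234 months − 61 months = 173 months
Cap at 204 months: 173 months is within the cap, no reduction.

173 months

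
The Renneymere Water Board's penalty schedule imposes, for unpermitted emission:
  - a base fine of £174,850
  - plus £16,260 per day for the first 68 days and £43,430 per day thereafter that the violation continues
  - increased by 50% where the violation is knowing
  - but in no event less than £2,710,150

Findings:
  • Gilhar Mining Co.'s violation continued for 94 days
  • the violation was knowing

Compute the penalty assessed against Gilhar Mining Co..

£3,614,565

First 68 days: 68 × £16,260 = £1,105,680
Remaining days: (94 − 68) × £43,430 = £1,129,180
Per-day component: £1,105,680 + £1,129,180 = £2,234,860
Base plus per-day: £174,850 + £2,234,860 = £2,409,710
Enhancement: 50% of £2,409,710 = £1,204,855
Enhanced fine: £2,409,710 + £1,204,855 = £3,614,565
Minimum £2,710,150: £3,614,565 meets the minimum, no increase.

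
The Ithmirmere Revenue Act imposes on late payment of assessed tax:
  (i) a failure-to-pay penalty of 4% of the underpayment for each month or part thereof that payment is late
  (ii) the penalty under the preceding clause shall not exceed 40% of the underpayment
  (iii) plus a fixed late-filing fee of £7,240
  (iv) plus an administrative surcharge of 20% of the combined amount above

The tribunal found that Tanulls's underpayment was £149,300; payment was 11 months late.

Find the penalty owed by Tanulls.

£80,352

Accrued rate: 4% × 11 = 44%, capped at 40% → 40%
Failure-to-pay penalty: 40% of £149,300 = £59,720
Penalty before surcharge: £59,720 + £7,240 = £66,960
Administrative surcharge: 20% of £66,960 = £13,392
Total penalty: £66,960 + £13,392 = £80,352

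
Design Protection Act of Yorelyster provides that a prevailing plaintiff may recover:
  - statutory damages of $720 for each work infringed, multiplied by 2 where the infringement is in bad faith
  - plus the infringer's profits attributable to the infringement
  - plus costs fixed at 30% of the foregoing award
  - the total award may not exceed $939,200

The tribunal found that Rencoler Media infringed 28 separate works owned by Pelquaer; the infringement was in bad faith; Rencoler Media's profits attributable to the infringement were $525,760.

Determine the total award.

Statutory damages: 28 × $720 = $20,160
Doubled: 2 × $20,160 = $40,320
Combined award: $40,320 + $525,760 = $566,080
Costs: 30% of $566,080 = $169,824
Award plus costs: $566,080 + $169,824 = $735,904
Cap at $939,200: $735,904 is within the cap, no reduction.

$735,904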